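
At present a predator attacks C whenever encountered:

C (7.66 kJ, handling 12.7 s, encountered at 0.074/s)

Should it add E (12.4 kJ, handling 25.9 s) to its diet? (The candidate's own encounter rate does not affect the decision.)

Intake rate on the current diet: R = (0.074×7.66) / (1 + 0.074×12.7) = 0.5668/1.94 = 0.2922 kJ/s.
E: E/h = 12.4/25.9 = 0.4788 kJ/s.
Since 0.4788 > R, including E increases the long-run rate.

Yes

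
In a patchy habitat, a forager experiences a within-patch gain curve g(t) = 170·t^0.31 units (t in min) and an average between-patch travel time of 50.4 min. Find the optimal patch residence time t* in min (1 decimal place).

22.6 min

By the marginal value theorem, leave when the instantaneous gain rate g'(t) equals the habitat-wide average g(t)/(T + t).
g'(t) = 0.31·170·t^-0.69. Setting 0.31·170·t^-0.69 = 170·t^0.31/(50.4+t) gives 0.31(50.4+t) = t, so 0.69·t = 0.31×50.4.
t* = 0.31×50.4/0.69 = 22.64 min.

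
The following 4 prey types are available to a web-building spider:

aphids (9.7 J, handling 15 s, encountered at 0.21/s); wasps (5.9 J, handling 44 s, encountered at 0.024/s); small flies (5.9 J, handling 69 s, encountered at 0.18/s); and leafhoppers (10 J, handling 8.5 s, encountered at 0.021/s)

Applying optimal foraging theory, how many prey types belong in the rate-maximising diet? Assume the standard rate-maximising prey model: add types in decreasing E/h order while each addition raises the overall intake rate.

2

E/h in descending order: leafhoppers 1.18, aphids 0.647, wasps 0.134, small flies 0.0855 J/s. The optimal diet is the largest prefix of this list for which every included type satisfies E_i/h_i > R on the types above it.
Rate on top 1: 0.1782. aphids: 0.647 > 0.1782 → include.
Rate on top 2: 0.5191. wasps: 0.134 < 0.5191 → exclude; stop.
Optimal diet: leafhoppers, aphids — 2 of 4 types.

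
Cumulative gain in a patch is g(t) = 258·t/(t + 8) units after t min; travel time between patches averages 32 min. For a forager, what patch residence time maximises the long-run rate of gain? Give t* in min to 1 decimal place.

16.0 min

Optimal t* satisfies g'(t*) = g(t*)/(T + t*).
g'(t) = 258·8/(t + 8)². Setting 258·8/(t+8)² = 258t/[(t+8)(32+t)] gives 8(32+t) = t(t+8), so t² = 8×32 = 256.
t* = √256 = 16 min.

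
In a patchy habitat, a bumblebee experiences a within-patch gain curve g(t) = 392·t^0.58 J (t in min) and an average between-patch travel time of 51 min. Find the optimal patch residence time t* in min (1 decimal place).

70.4 min

By the marginal value theorem, leave when the instantaneous gain rate g'(t) equals the habitat-wide average g(t)/(T + t).
g'(t) = 0.58·392·t^-0.42. Setting 0.58·392·t^-0.42 = 392·t^0.58/(51+t) gives 0.58(51+t) = t, so 0.42·t = 0.58×51.
t* = 0.58×51/0.42 = 70.43 min.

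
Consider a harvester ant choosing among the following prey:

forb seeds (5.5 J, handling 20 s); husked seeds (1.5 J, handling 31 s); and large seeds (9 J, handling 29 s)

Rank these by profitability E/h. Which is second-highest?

forb seeds

Profitability E/h (J/s): forb seeds = 5.5/20 = 0.275, husked seeds = 1.5/31 = 0.0484, large seeds = 9/29 = 0.31.
Ranked: large seeds > forb seeds > husked seeds.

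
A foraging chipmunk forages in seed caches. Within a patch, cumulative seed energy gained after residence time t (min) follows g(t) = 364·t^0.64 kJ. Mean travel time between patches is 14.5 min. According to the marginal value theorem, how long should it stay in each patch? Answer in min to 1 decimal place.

Maximise g(t)/(T+t): set derivative to zero → g'(t)(T+t) = g(t).
g'(t) = 0.64·364·t^-0.36. Setting 0.64·364·t^-0.36 = 364·t^0.64/(14.5+t) gives 0.64(14.5+t) = t, so 0.36·t = 0.64×14.5.
t* = 0.64×14.5/0.36 = 25.78 min.

25.8 min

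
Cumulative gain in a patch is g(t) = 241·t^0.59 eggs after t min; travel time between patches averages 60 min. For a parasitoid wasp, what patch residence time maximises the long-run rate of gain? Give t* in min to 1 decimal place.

Maximise g(t)/(T+t): set derivative to zero → g'(t)(T+t) = g(t).
g'(t) = 0.59·241·t^-0.41. Setting 0.59·241·t^-0.41 = 241·t^0.59/(60+t) gives 0.59(60+t) = t, so 0.41·t = 0.59×60.
t* = 0.59×60/0.41 = 86.34 min.

86.3 min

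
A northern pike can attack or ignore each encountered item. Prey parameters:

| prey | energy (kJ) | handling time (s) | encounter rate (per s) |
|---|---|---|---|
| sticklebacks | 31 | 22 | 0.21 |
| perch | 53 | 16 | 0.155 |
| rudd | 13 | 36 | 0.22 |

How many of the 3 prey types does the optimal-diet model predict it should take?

E/h in descending order: perch 3.31, sticklebacks 1.41, rudd 0.361 kJ/s. The optimal diet is the largest prefix of this list for which every included type satisfies E_i/h_i > R on the types above it.
Rate on top 1: 2.361. sticklebacks: 1.41 < 2.361 → exclude; stop.
Optimal diet: perch — 1 of 3 types.

1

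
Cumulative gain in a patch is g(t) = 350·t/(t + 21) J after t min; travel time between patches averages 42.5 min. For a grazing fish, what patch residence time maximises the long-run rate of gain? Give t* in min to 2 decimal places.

29.87 min

Optimal t* satisfies g'(t*) = g(t*)/(T + t*).
g'(t) = 350·21/(t + 21)². Setting 350·21/(t+21)² = 350t/[(t+21)(42.5+t)] gives 21(42.5+t) = t(t+21), so t² = 21×42.5 = 892.5.
t* = √892.5 = 29.87 min.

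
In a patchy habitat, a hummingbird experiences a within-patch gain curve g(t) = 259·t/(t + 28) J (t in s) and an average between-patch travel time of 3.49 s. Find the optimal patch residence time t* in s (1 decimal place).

9.9 s

By the marginal value theorem, leave when the instantaneous gain rate g'(t) equals the habitat-wide average g(t)/(T + t).
g'(t) = 259·28/(t + 28)². Setting 259·28/(t+28)² = 259t/[(t+28)(3.49+t)] gives 28(3.49+t) = t(t+28), so t² = 28×3.49 = 97.72.
t* = √97.72 = 9.885 s.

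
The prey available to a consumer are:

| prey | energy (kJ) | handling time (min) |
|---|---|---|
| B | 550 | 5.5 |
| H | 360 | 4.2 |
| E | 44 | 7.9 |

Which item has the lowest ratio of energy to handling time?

E

Profitability E/h (kJ/min): B = 550/5.5 = 100, H = 360/4.2 = 85.7, E = 44/7.9 = 5.57.
Ranked: B > H > E.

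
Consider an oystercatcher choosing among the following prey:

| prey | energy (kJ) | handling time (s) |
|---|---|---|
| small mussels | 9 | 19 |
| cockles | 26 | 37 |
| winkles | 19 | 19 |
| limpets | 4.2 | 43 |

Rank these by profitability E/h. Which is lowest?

limpets

In descending order of E/h:
winkles: 19/19 = 1 kJ/s
cockles: 26/37 = 0.703 kJ/s
small mussels: 9/19 = 0.474 kJ/s
limpets: 4.2/43 = 0.0977 kJ/s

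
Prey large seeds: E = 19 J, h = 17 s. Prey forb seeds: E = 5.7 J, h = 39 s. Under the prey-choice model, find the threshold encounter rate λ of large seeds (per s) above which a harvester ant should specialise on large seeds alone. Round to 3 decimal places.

0.009 per s

Drop forb seeds once their profitability E₂/h₂ falls below the rate achievable on large seeds alone: E₂/h₂ = λE₁/(1 + λh₁).
Solve for λ: λE₁h₂ = E₂(1 + λh₁) → λ(E₁h₂ − E₂h₁) = E₂ → λ = E₂/(E₁h₂ − E₂h₁).
λ = 5.7/(19×39 − 5.7×17) = 5.7/644.1 = 0.00885 per s.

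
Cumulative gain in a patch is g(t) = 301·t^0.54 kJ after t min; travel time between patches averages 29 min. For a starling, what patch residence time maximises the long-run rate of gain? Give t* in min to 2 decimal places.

By the marginal value theorem, leave when the instantaneous gain rate g'(t) equals the habitat-wide average g(t)/(T + t).
g'(t) = 0.54·301·t^-0.46. Setting 0.54·301·t^-0.46 = 301·t^0.54/(29+t) gives 0.54(29+t) = t, so 0.46·t = 0.54×29.
t* = 0.54×29/0.46 = 34.04 min.

34.04 min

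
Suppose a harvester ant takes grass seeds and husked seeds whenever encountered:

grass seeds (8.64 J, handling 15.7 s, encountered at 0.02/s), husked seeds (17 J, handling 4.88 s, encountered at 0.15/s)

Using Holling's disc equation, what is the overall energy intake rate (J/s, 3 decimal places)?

R = Σλ_iE_i / (1 + Σλ_ih_i)
Numerator: 0.02×8.64 + 0.15×17 = 2.723
Denominator: 1 + 0.02×15.7 + 0.15×4.88 = 2.046
R = 2.723/2.046 = 1.331 J/s

1.331 J/s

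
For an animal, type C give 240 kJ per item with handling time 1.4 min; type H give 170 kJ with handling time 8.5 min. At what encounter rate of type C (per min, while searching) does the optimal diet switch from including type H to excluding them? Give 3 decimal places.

0.094 per min

At the threshold, the rate on type C alone equals the profitability of type H: λ·240/(1 + λ·1.4) = 170/8.5 = 20.
Rearranging, λ(240 − 20×1.4) = 20, so λ = 20/212 = 0.09434 per min.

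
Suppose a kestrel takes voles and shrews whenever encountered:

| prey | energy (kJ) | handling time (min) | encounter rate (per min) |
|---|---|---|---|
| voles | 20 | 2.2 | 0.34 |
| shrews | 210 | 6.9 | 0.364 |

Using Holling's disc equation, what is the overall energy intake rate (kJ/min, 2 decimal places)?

R = Σλ_iE_i / (1 + Σλ_ih_i)
Numerator: 0.34×20 + 0.364×210 = 83.24
Denominator: 1 + 0.34×2.2 + 0.364×6.9 = 4.26
R = 83.24/4.26 = 19.54 kJ/min

19.54 kJ/min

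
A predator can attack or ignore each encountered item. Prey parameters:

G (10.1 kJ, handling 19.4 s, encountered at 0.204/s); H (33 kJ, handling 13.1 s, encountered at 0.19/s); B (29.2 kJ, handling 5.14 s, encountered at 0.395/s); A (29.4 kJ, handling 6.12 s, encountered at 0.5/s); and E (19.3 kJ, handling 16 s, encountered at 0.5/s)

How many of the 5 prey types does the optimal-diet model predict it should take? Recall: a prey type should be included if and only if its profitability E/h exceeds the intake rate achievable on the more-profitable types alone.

Profitabilities (E/h, kJ/s): B 5.68, A 4.8, H 2.52, E 1.21, G 0.521. Add prey in this order while the next type's profitability exceeds the intake rate on those already taken.
Rate on top 1: 3.806. A: 4.8 > 3.806 → include.
Rate on top 2: 4.308. H: 2.52 < 4.308 → exclude; stop.
Optimal diet: B, A — 2 of 5 types.

2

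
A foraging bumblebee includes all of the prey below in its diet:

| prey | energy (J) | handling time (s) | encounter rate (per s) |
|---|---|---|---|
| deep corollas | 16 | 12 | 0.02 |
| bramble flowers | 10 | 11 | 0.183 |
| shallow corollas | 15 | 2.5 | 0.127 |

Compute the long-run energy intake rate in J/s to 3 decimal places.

R = Σλ_iE_i / (1 + Σλ_ih_i)
Numerator: 0.02×16 + 0.183×10 + 0.127×15 = 4.055
Denominator: 1 + 0.02×12 + 0.183×11 + 0.127×2.5 = 3.571
R = 4.055/3.571 = 1.136 J/s

1.136 J/s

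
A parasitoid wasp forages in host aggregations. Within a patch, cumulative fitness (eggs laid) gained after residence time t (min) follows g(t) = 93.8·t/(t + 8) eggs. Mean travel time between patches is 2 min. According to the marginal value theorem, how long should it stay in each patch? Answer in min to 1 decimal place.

Maximise g(t)/(T+t): set derivative to zero → g'(t)(T+t) = g(t).
g'(t) = 93.8·8/(t + 8)². Setting 93.8·8/(t+8)² = 93.8t/[(t+8)(2+t)] gives 8(2+t) = t(t+8), so t² = 8×2 = 16.
t* = √16 = 4 min.

4.0 min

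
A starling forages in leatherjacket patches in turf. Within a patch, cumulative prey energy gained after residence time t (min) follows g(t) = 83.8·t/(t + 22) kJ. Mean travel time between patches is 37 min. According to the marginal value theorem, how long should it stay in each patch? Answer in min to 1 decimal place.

By the marginal value theorem, leave when the instantaneous gain rate g'(t) equals the habitat-wide average g(t)/(T + t).
g'(t) = 83.8·22/(t + 22)². Setting 83.8·22/(t+22)² = 83.8t/[(t+22)(37+t)] gives 22(37+t) = t(t+22), so t² = 22×37 = 814.
t* = √814 = 28.53 min.

28.5 min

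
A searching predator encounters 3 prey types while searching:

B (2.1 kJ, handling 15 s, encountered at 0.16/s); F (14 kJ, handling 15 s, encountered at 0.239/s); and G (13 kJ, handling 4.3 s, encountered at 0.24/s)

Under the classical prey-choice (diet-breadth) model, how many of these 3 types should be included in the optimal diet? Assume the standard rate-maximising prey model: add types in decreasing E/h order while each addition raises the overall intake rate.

1

Rank by E/h (kJ/s): G 3.02, F 0.933, B 0.14. Include each in turn until the next type's E/h falls below the running intake rate.
Rate on top 1: 1.535. F: 0.933 < 1.535 → exclude; stop.
Optimal diet: G — 1 of 3 types.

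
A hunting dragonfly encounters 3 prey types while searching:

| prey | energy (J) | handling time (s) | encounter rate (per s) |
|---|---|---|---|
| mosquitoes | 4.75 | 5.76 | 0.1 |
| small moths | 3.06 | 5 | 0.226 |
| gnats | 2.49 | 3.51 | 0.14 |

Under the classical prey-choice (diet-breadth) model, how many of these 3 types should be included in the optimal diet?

E/h in descending order: mosquitoes 0.825, gnats 0.709, small moths 0.612 J/s. The optimal diet is the largest prefix of this list for which every included type satisfies E_i/h_i > R on the types above it.
Rate on top 1: 0.3014. gnats: 0.709 > 0.3014 → include.
Rate on top 2: 0.3984. small moths: 0.612 > 0.3984 → include.
Optimal diet: mosquitoes, gnats, small moths — 3 of 3 types.

3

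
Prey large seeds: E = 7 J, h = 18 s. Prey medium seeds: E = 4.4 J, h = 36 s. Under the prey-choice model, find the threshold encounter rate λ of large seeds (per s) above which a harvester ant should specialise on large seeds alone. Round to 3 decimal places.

0.025 per s

Drop medium seeds once their profitability E₂/h₂ falls below the rate achievable on large seeds alone: E₂/h₂ = λE₁/(1 + λh₁).
Solve for λ: λE₁h₂ = E₂(1 + λh₁) → λ(E₁h₂ − E₂h₁) = E₂ → λ = E₂/(E₁h₂ − E₂h₁).
λ = 4.4/(7×36 − 4.4×18) = 4.4/172.8 = 0.02546 per s.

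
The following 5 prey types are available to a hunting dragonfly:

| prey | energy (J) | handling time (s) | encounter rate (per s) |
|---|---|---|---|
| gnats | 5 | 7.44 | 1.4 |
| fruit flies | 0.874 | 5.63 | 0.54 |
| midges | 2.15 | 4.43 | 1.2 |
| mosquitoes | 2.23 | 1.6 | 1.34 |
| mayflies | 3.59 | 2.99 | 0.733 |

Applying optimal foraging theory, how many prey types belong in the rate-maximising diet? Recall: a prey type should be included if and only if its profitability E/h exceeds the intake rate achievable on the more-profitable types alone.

2

E/h in descending order: mosquitoes 1.39, mayflies 1.2, gnats 0.672, midges 0.485, fruit flies 0.155 J/s. The optimal diet is the largest prefix of this list for which every included type satisfies E_i/h_i > R on the types above it.
Rate on top 1: 0.9504. mayflies: 1.2 > 0.9504 → include.
Rate on top 2: 1.053. gnats: 0.672 < 1.053 → exclude; stop.
Optimal diet: mosquitoes, mayflies — 2 of 5 types.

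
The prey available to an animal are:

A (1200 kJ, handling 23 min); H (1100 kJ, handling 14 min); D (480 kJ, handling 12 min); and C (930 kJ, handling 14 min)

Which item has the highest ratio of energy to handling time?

H

In descending order of E/h:
H: 1100/14 = 78.6 kJ/min
C: 930/14 = 66.4 kJ/min
A: 1200/23 = 52.2 kJ/min
D: 480/12 = 40 kJ/min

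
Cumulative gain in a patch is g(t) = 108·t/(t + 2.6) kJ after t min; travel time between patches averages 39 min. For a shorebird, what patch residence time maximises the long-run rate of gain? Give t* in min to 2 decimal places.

10.07 min

By the marginal value theorem, leave when the instantaneous gain rate g'(t) equals the habitat-wide average g(t)/(T + t).
g'(t) = 108·2.6/(t + 2.6)². Setting 108·2.6/(t+2.6)² = 108t/[(t+2.6)(39+t)] gives 2.6(39+t) = t(t+2.6), so t² = 2.6×39 = 101.4.
t* = √101.4 = 10.07 min.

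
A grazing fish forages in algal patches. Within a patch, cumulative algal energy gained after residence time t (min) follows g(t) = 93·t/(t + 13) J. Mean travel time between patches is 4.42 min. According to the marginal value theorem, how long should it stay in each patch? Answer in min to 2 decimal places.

7.58 min

By the marginal value theorem, leave when the instantaneous gain rate g'(t) equals the habitat-wide average g(t)/(T + t).
g'(t) = 93·13/(t + 13)². Setting 93·13/(t+13)² = 93t/[(t+13)(4.42+t)] gives 13(4.42+t) = t(t+13), so t² = 13×4.42 = 57.46.
t* = √57.46 = 7.58 min.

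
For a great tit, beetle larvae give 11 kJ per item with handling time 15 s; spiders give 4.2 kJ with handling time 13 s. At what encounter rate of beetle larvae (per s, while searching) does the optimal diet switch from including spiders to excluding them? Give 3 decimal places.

0.053 per s

Drop spiders once their profitability E₂/h₂ falls below the rate achievable on beetle larvae alone: E₂/h₂ = λE₁/(1 + λh₁).
Solve for λ: λE₁h₂ = E₂(1 + λh₁) → λ(E₁h₂ − E₂h₁) = E₂ → λ = E₂/(E₁h₂ − E₂h₁).
λ = 4.2/(11×13 − 4.2×15) = 4.2/80 = 0.0525 per s.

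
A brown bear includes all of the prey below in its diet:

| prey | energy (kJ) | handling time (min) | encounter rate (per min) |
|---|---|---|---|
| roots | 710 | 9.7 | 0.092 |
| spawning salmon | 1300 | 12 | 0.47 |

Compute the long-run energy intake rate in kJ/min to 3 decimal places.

89.788 kJ/min

R = Σλ_iE_i / (1 + Σλ_ih_i)
Numerator: 0.092×710 + 0.47×1300 = 676.3
Denominator: 1 + 0.092×9.7 + 0.47×12 = 7.532
R = 676.3/7.532 = 89.79 kJ/min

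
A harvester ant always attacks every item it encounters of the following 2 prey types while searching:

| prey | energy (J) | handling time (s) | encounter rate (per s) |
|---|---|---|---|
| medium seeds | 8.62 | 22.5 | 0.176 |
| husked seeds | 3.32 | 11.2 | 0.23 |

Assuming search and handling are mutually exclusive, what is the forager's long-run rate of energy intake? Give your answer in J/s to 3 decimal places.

0.303 J/s

R = Σλ_iE_i / (1 + Σλ_ih_i)
Numerator: 0.176×8.62 + 0.23×3.32 = 2.281
Denominator: 1 + 0.176×22.5 + 0.23×11.2 = 7.536
R = 2.281/7.536 = 0.3026 J/s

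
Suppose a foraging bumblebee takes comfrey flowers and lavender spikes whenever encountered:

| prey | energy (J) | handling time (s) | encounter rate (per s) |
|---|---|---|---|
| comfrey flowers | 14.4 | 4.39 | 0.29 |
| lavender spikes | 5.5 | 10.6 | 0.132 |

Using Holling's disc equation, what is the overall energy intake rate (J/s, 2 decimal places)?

R = Σλ_iE_i / (1 + Σλ_ih_i)
Numerator: 0.29×14.4 + 0.132×5.5 = 4.902
Denominator: 1 + 0.29×4.39 + 0.132×10.6 = 3.672
R = 4.902/3.672 = 1.335 J/s

1.33 J/s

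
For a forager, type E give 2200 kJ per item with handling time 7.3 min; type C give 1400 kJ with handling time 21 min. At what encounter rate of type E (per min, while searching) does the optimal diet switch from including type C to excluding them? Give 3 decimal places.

Drop type C once their profitability E₂/h₂ falls below the rate achievable on type E alone: E₂/h₂ = λE₁/(1 + λh₁).
Solve for λ: λE₁h₂ = E₂(1 + λh₁) → λ(E₁h₂ − E₂h₁) = E₂ → λ = E₂/(E₁h₂ − E₂h₁).
λ = 1400/(2200×21 − 1400×7.3) = 1400/3.598e+04 = 0.03891 per min.

0.039 per min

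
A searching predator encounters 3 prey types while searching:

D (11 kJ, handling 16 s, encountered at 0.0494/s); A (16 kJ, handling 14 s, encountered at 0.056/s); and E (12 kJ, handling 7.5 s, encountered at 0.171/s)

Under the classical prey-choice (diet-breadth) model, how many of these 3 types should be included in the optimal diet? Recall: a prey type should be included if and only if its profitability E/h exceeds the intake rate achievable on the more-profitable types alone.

Rank by E/h (kJ/s): E 1.6, A 1.14, D 0.688. Include each in turn until the next type's E/h falls below the running intake rate.
Rate on top 1: 0.899. A: 1.14 > 0.899 → include.
Rate on top 2: 0.9614. D: 0.688 < 0.9614 → exclude; stop.
Optimal diet: E, A — 2 of 3 types.

2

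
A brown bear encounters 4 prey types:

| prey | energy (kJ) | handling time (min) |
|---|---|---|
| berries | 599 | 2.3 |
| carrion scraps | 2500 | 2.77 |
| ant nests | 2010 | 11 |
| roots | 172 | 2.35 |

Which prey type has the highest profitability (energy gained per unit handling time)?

Profitability E/h (kJ/min): berries = 599/2.3 = 260, carrion scraps = 2500/2.77 = 903, ant nests = 2010/11 = 183, roots = 172/2.35 = 73.2.
Ranked: carrion scraps > berries > ant nests > roots.

carrion scraps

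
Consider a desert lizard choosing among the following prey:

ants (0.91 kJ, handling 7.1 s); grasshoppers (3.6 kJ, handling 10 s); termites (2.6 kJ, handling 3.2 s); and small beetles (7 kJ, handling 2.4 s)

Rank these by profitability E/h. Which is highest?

small beetles

In descending order of E/h:
small beetles: 7/2.4 = 2.92 kJ/s
termites: 2.6/3.2 = 0.812 kJ/s
grasshoppers: 3.6/10 = 0.36 kJ/s
ants: 0.91/7.1 = 0.128 kJ/s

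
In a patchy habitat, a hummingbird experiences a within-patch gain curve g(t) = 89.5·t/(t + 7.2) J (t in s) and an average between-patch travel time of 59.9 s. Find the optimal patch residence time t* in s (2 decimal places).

20.77 s

Maximise g(t)/(T+t): set derivative to zero → g'(t)(T+t) = g(t).
g'(t) = 89.5·7.2/(t + 7.2)². Setting 89.5·7.2/(t+7.2)² = 89.5t/[(t+7.2)(59.9+t)] gives 7.2(59.9+t) = t(t+7.2), so t² = 7.2×59.9 = 431.3.
t* = √431.3 = 20.77 s.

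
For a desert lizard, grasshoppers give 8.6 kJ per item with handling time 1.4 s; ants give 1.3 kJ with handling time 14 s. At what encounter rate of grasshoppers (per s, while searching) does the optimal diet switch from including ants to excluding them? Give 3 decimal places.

At the threshold, the rate on grasshoppers alone equals the profitability of ants: λ·8.6/(1 + λ·1.4) = 1.3/14 = 0.09286.
Rearranging, λ(8.6 − 0.09286×1.4) = 0.09286, so λ = 0.09286/8.47 = 0.01096 per s.

0.011 per s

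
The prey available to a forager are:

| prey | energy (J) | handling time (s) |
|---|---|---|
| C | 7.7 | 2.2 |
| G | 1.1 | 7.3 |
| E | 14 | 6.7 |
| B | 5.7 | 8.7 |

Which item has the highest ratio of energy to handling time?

C

Profitability E/h (J/s): C = 7.7/2.2 = 3.5, G = 1.1/7.3 = 0.151, E = 14/6.7 = 2.09, B = 5.7/8.7 = 0.655.
Ranked: C > E > B > G.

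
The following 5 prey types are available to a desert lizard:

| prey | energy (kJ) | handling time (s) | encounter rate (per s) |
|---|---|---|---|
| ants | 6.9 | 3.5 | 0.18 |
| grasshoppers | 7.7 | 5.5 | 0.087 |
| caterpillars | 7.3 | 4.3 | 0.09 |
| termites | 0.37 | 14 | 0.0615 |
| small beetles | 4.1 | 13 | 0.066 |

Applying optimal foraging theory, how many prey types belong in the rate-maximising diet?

3

Rank by E/h (kJ/s): ants 1.97, caterpillars 1.7, grasshoppers 1.4, small beetles 0.315, termites 0.0264. Include each in turn until the next type's E/h falls below the running intake rate.
Rate on top 1: 0.762. caterpillars: 1.7 > 0.762 → include.
Rate on top 2: 0.9415. grasshoppers: 1.4 > 0.9415 → include.
Rate on top 3: 1.029. small beetles: 0.315 < 1.029 → exclude; stop.
Optimal diet: ants, caterpillars, grasshoppers — 3 of 5 types.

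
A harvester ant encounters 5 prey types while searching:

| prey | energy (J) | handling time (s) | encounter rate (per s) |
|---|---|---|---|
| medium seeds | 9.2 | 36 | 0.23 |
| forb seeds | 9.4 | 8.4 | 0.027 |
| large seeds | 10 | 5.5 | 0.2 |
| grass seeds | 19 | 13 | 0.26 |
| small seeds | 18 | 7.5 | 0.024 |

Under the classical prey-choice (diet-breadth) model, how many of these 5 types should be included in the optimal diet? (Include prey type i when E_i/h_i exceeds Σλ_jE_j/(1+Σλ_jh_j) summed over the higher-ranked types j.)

3

Profitabilities (E/h, J/s): small seeds 2.4, large seeds 1.82, grass seeds 1.46, forb seeds 1.12, medium seeds 0.256. Add prey in this order while the next type's profitability exceeds the intake rate on those already taken.
Rate on top 1: 0.3661. large seeds: 1.82 > 0.3661 → include.
Rate on top 2: 1.067. grass seeds: 1.46 > 1.067 → include.
Rate on top 3: 1.302. forb seeds: 1.12 < 1.302 → exclude; stop.
Optimal diet: small seeds, large seeds, grass seeds — 3 of 5 types.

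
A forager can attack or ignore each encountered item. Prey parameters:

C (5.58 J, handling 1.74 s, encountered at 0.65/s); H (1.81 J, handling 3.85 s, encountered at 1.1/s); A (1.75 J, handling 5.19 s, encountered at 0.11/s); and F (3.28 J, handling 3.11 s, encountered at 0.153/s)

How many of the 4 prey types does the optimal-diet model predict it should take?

E/h in descending order: C 3.21, F 1.05, H 0.47, A 0.337 J/s. The optimal diet is the largest prefix of this list for which every included type satisfies E_i/h_i > R on the types above it.
Rate on top 1: 1.702. F: 1.05 < 1.702 → exclude; stop.
Optimal diet: C — 1 of 4 types.

1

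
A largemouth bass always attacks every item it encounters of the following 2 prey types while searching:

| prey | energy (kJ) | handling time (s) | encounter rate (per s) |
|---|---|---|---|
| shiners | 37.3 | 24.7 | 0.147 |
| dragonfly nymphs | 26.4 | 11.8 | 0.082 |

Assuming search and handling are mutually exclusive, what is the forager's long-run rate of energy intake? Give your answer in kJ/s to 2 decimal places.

1.37 kJ/s

R = Σλ_iE_i / (1 + Σλ_ih_i)
Numerator: 0.147×37.3 + 0.082×26.4 = 7.648
Denominator: 1 + 0.147×24.7 + 0.082×11.8 = 5.598
R = 7.648/5.598 = 1.366 kJ/s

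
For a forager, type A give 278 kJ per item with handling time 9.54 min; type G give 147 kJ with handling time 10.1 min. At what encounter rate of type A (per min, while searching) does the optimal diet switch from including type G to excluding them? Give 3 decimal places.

Drop type G once their profitability E₂/h₂ falls below the rate achievable on type A alone: E₂/h₂ = λE₁/(1 + λh₁).
Solve for λ: λE₁h₂ = E₂(1 + λh₁) → λ(E₁h₂ − E₂h₁) = E₂ → λ = E₂/(E₁h₂ − E₂h₁).
λ = 147/(278×10.1 − 147×9.54) = 147/1405 = 0.1046 per min.

0.105 per min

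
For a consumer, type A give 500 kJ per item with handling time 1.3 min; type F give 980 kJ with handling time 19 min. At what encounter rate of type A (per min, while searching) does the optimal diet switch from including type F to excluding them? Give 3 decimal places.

Drop type F once their profitability E₂/h₂ falls below the rate achievable on type A alone: E₂/h₂ = λE₁/(1 + λh₁).
Solve for λ: λE₁h₂ = E₂(1 + λh₁) → λ(E₁h₂ − E₂h₁) = E₂ → λ = E₂/(E₁h₂ − E₂h₁).
λ = 980/(500×19 − 980×1.3) = 980/8226 = 0.1191 per min.

0.119 per min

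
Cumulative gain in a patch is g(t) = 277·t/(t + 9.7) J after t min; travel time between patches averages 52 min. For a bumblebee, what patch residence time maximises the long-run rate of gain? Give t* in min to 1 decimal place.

By the marginal value theorem, leave when the instantaneous gain rate g'(t) equals the habitat-wide average g(t)/(T + t).
g'(t) = 277·9.7/(t + 9.7)². Setting 277·9.7/(t+9.7)² = 277t/[(t+9.7)(52+t)] gives 9.7(52+t) = t(t+9.7), so t² = 9.7×52 = 504.4.
t* = √504.4 = 22.46 min.

22.5 min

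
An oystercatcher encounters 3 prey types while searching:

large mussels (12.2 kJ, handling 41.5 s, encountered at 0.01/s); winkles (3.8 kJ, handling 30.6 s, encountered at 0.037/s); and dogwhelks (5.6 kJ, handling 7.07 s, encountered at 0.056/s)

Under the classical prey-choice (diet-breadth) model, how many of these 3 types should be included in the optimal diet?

Profitabilities (E/h, kJ/s): dogwhelks 0.792, large mussels 0.294, winkles 0.124. Add prey in this order while the next type's profitability exceeds the intake rate on those already taken.
Rate on top 1: 0.2247. large mussels: 0.294 > 0.2247 → include.
Rate on top 2: 0.2405. winkles: 0.124 < 0.2405 → exclude; stop.
Optimal diet: dogwhelks, large mussels — 2 of 3 types.

2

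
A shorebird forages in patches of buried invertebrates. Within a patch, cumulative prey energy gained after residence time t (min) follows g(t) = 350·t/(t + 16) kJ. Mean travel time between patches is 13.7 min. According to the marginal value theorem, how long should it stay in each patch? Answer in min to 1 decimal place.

Maximise g(t)/(T+t): set derivative to zero → g'(t)(T+t) = g(t).
g'(t) = 350·16/(t + 16)². Setting 350·16/(t+16)² = 350t/[(t+16)(13.7+t)] gives 16(13.7+t) = t(t+16), so t² = 16×13.7 = 219.2.
t* = √219.2 = 14.81 min.

14.8 min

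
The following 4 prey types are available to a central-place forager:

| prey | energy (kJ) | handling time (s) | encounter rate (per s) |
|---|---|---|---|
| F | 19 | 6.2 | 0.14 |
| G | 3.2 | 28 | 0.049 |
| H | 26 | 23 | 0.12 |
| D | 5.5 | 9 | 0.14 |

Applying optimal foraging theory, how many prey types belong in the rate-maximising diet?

Rank by E/h (kJ/s): F 3.06, H 1.13, D 0.611, G 0.114. Include each in turn until the next type's E/h falls below the running intake rate.
Rate on top 1: 1.424. H: 1.13 < 1.424 → exclude; stop.
Optimal diet: F — 1 of 4 types.

1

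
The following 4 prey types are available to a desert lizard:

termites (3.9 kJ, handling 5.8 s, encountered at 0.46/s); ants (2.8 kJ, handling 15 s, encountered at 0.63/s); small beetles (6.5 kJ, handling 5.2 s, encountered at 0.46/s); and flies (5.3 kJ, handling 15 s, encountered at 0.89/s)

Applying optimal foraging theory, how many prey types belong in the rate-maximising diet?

1

Rank by E/h (kJ/s): small beetles 1.25, termites 0.672, flies 0.353, ants 0.187. Include each in turn until the next type's E/h falls below the running intake rate.
Rate on top 1: 0.8815. termites: 0.672 < 0.8815 → exclude; stop.
Optimal diet: small beetles — 1 of 4 types.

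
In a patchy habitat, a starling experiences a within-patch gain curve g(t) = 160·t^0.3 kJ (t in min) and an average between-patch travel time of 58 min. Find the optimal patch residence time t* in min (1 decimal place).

24.9 min

By the marginal value theorem, leave when the instantaneous gain rate g'(t) equals the habitat-wide average g(t)/(T + t).
g'(t) = 0.3·160·t^-0.7. Setting 0.3·160·t^-0.7 = 160·t^0.3/(58+t) gives 0.3(58+t) = t, so 0.70·t = 0.3×58.
t* = 0.3×58/0.70 = 24.86 min.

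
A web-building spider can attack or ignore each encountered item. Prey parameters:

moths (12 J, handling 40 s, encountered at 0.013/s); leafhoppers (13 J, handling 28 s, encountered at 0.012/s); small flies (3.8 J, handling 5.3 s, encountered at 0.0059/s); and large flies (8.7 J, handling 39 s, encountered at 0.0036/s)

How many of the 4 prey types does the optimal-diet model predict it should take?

4

E/h in descending order: small flies 0.717, leafhoppers 0.464, moths 0.3, large flies 0.223 J/s. The optimal diet is the largest prefix of this list for which every included type satisfies E_i/h_i > R on the types above it.
Rate on top 1: 0.02174. leafhoppers: 0.464 > 0.02174 → include.
Rate on top 2: 0.1305. moths: 0.3 > 0.1305 → include.
Rate on top 3: 0.1772. large flies: 0.223 > 0.1772 → include.
Optimal diet: small flies, leafhoppers, moths, large flies — 4 of 4 types.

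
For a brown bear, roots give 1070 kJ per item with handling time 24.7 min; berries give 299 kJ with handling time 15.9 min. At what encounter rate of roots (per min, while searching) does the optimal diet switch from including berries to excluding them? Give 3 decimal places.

The zero-one rule: include berries iff E₂/h₂ > λE₁/(1+λh₁). Equality gives the switch point.
λE₁h₂ = E₂ + λE₂h₁ ⇒ λ = E₂/(E₁h₂ − E₂h₁) = 299/(1.701e+04 − 7385) = 0.03106 per min.

0.031 per min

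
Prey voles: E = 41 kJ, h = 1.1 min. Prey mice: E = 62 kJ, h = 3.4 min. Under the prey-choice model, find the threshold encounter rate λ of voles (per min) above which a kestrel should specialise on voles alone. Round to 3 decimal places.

The zero-one rule: include mice iff E₂/h₂ > λE₁/(1+λh₁). Equality gives the switch point.
λE₁h₂ = E₂ + λE₂h₁ ⇒ λ = E₂/(E₁h₂ − E₂h₁) = 62/(139.4 − 68.2) = 0.8708 per min.

0.871 per min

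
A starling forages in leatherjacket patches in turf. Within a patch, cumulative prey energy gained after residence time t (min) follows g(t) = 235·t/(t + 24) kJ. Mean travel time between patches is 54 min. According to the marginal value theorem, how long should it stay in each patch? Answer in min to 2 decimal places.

36.00 min

Maximise g(t)/(T+t): set derivative to zero → g'(t)(T+t) = g(t).
g'(t) = 235·24/(t + 24)². Setting 235·24/(t+24)² = 235t/[(t+24)(54+t)] gives 24(54+t) = t(t+24), so t² = 24×54 = 1296.
t* = √1296 = 36 min.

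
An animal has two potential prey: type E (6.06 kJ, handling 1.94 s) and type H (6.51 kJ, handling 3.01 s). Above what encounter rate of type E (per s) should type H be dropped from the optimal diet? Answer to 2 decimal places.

At the threshold, the rate on type E alone equals the profitability of type H: λ·6.06/(1 + λ·1.94) = 6.51/3.01 = 2.163.
Rearranging, λ(6.06 − 2.163×1.94) = 2.163, so λ = 2.163/1.864 = 1.16 per s.

1.16 per s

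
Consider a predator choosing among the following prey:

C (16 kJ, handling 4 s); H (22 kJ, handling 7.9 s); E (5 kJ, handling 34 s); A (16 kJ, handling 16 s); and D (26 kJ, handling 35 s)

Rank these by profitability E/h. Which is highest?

Profitability E/h (kJ/s): C = 16/4 = 4, H = 22/7.9 = 2.78, E = 5/34 = 0.147, A = 16/16 = 1, D = 26/35 = 0.743.
Ranked: C > H > A > D > E.

C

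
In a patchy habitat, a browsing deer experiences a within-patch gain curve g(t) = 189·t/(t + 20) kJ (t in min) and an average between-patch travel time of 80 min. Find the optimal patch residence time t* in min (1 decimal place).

By the marginal value theorem, leave when the instantaneous gain rate g'(t) equals the habitat-wide average g(t)/(T + t).
g'(t) = 189·20/(t + 20)². Setting 189·20/(t+20)² = 189t/[(t+20)(80+t)] gives 20(80+t) = t(t+20), so t² = 20×80 = 1600.
t* = √1600 = 40 min.

40.0 min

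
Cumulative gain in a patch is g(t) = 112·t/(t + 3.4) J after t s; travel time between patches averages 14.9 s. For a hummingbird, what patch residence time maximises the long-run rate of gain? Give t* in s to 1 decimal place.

Optimal t* satisfies g'(t*) = g(t*)/(T + t*).
g'(t) = 112·3.4/(t + 3.4)². Setting 112·3.4/(t+3.4)² = 112t/[(t+3.4)(14.9+t)] gives 3.4(14.9+t) = t(t+3.4), so t² = 3.4×14.9 = 50.66.
t* = √50.66 = 7.118 s.

7.1 s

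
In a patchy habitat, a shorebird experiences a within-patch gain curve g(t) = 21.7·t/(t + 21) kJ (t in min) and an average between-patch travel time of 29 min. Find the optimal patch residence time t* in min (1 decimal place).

24.7 min

By the marginal value theorem, leave when the instantaneous gain rate g'(t) equals the habitat-wide average g(t)/(T + t).
g'(t) = 21.7·21/(t + 21)². Setting 21.7·21/(t+21)² = 21.7t/[(t+21)(29+t)] gives 21(29+t) = t(t+21), so t² = 21×29 = 609.
t* = √609 = 24.68 min.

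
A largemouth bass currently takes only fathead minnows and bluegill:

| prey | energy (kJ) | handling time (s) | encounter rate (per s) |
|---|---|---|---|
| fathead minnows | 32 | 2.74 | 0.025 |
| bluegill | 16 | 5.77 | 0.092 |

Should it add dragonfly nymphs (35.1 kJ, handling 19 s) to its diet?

Yes

On fathead minnows and bluegill alone, R = ΣλE/(1+Σλh) = 2.272/1.599 = 1.421 kJ/s.
dragonfly nymphs: E/h = 35.1/19 = 1.847 kJ/s.
1.847 > 1.421, so adding dragonfly nymphs raises the average — include it.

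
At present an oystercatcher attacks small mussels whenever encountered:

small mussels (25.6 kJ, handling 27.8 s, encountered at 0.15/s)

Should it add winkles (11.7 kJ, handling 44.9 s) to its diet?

On small mussels alone, R = ΣλE/(1+Σλh) = 3.84/5.17 = 0.7427 kJ/s.
Profitability of winkles: 11.7/44.9 = 0.2606 kJ/s.
Since 0.2606 < R, time spent handling winkles is better spent searching.

No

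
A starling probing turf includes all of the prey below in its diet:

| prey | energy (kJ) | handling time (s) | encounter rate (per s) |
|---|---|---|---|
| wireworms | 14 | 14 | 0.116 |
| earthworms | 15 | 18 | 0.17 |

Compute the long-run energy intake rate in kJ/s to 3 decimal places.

0.734 kJ/s

R = (0.116×14 + 0.17×15) / (1 + 0.116×14 + 0.17×18) = 4.174/5.684 = 0.7343 kJ/s.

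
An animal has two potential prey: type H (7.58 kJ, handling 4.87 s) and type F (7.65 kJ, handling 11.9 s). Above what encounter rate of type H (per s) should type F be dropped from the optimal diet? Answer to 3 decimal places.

Drop type F once their profitability E₂/h₂ falls below the rate achievable on type H alone: E₂/h₂ = λE₁/(1 + λh₁).
Solve for λ: λE₁h₂ = E₂(1 + λh₁) → λ(E₁h₂ − E₂h₁) = E₂ → λ = E₂/(E₁h₂ − E₂h₁).
λ = 7.65/(7.58×11.9 − 7.65×4.87) = 7.65/52.95 = 0.1445 per s.

0.144 per s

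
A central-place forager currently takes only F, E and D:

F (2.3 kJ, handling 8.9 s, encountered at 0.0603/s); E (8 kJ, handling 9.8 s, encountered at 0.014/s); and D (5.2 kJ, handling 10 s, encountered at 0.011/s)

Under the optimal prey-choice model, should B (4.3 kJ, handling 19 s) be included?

Intake rate on the current diet: R = (0.0603×2.3 + 0.014×8 + 0.011×5.2) / (1 + 0.0603×8.9 + 0.014×9.8 + 0.011×10) = 0.3079/1.784 = 0.1726 kJ/s.
Profitability of B: 4.3/19 = 0.2263 kJ/s.
0.2263 > 0.1726, so adding B raises the average — include it.

Yes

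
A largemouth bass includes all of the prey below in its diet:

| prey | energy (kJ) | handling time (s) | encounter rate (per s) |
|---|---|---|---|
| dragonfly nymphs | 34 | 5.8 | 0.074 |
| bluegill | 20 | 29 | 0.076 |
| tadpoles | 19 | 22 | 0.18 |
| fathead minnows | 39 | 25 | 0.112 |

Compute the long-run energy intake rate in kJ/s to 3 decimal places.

Energy encountered per unit search time: 0.074×34 + 0.076×20 + 0.18×19 + 0.112×39 = 11.82 kJ/s.
Handling time per unit search time: 0.074×5.8 + 0.076×29 + 0.18×22 + 0.112×25 = 9.393.
Rate = 11.82/(1 + 9.393) = 1.138 kJ/s.

1.138 kJ/s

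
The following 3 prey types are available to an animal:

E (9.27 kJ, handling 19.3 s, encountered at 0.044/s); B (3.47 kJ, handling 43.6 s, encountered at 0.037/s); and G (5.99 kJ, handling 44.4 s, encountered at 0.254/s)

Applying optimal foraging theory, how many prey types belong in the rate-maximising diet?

1

Rank by E/h (kJ/s): E 0.48, G 0.135, B 0.0796. Include each in turn until the next type's E/h falls below the running intake rate.
Rate on top 1: 0.2206. G: 0.135 < 0.2206 → exclude; stop.
Optimal diet: E — 1 of 3 types.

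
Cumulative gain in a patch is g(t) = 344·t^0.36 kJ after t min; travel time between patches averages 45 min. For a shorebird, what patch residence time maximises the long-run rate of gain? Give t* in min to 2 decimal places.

By the marginal value theorem, leave when the instantaneous gain rate g'(t) equals the habitat-wide average g(t)/(T + t).
g'(t) = 0.36·344·t^-0.64. Setting 0.36·344·t^-0.64 = 344·t^0.36/(45+t) gives 0.36(45+t) = t, so 0.64·t = 0.36×45.
t* = 0.36×45/0.64 = 25.31 min.

25.31 min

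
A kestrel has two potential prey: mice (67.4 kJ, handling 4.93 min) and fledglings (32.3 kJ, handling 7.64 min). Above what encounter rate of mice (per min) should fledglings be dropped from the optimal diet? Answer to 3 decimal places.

0.091 per min

Drop fledglings once their profitability E₂/h₂ falls below the rate achievable on mice alone: E₂/h₂ = λE₁/(1 + λh₁).
Solve for λ: λE₁h₂ = E₂(1 + λh₁) → λ(E₁h₂ − E₂h₁) = E₂ → λ = E₂/(E₁h₂ − E₂h₁).
λ = 32.3/(67.4×7.64 − 32.3×4.93) = 32.3/355.7 = 0.09081 per min.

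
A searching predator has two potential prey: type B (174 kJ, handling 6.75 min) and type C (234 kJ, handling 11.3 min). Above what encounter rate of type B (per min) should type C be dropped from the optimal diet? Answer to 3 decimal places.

At the threshold, the rate on type B alone equals the profitability of type C: λ·174/(1 + λ·6.75) = 234/11.3 = 20.71.
Rearranging, λ(174 − 20.71×6.75) = 20.71, so λ = 20.71/34.22 = 0.6051 per min.

0.605 per min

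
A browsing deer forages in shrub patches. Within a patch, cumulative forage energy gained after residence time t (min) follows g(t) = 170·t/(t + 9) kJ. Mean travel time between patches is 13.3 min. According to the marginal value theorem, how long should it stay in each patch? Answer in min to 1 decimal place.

10.9 min

Optimal t* satisfies g'(t*) = g(t*)/(T + t*).
g'(t) = 170·9/(t + 9)². Setting 170·9/(t+9)² = 170t/[(t+9)(13.3+t)] gives 9(13.3+t) = t(t+9), so t² = 9×13.3 = 119.7.
t* = √119.7 = 10.94 min.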